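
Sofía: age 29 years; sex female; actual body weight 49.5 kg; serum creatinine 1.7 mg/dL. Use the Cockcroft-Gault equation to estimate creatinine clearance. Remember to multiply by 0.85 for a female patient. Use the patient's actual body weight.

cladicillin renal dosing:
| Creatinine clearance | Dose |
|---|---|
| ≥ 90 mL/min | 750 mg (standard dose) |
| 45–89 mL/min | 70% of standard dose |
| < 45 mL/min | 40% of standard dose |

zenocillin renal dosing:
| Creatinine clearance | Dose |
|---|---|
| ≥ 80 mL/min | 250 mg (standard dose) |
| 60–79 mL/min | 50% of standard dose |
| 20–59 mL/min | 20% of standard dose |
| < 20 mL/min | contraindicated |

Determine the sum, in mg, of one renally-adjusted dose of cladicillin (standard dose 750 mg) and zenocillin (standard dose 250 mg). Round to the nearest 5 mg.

CrCl = (140 − 29) × 49.5 / (72 × 1.7) × 0.85 = 5494.5 / 122.40 × 0.85 ≈ 38.2 mL/min
CrCl ≈ 38 mL/min.
cladicillin: < 45 mL/min → 40% of 750 mg = 300 mg.
zenocillin: 20–59 mL/min → 20% of 250 mg = 50 mg.
Total = 300 + 50 = 350 mg.

350 mg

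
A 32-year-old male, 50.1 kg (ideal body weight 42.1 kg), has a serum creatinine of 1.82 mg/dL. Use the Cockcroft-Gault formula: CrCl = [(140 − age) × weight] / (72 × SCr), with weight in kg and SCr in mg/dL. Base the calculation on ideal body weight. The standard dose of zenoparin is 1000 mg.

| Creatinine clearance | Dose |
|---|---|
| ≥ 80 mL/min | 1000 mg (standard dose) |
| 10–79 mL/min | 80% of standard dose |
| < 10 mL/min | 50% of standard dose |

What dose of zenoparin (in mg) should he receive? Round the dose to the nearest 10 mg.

CrCl = (140 − 32) × 42.1 / (72 × 1.82) = 4546.8 / 131.04 ≈ 34.7 mL/min
CrCl ≈ 35 mL/min → bracket 10–79 mL/min.
80% of 1000 mg = 800 mg

800 mg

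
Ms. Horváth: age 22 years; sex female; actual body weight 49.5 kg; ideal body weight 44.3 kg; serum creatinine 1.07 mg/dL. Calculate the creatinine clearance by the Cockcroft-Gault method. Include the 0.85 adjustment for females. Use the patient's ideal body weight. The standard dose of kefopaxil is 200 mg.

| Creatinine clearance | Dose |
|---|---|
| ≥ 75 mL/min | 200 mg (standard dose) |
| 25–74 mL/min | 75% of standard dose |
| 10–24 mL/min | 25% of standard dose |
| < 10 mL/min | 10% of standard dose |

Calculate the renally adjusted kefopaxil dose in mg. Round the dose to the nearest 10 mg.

150 mg

CrCl = (140 − 22) × 44.3 / (72 × 1.07) × 0.85 = 5227.4 / 77.04 × 0.85 ≈ 57.7 mL/min
CrCl ≈ 58 mL/min → bracket 25–74 mL/min.
75% of 200 mg = 150 mg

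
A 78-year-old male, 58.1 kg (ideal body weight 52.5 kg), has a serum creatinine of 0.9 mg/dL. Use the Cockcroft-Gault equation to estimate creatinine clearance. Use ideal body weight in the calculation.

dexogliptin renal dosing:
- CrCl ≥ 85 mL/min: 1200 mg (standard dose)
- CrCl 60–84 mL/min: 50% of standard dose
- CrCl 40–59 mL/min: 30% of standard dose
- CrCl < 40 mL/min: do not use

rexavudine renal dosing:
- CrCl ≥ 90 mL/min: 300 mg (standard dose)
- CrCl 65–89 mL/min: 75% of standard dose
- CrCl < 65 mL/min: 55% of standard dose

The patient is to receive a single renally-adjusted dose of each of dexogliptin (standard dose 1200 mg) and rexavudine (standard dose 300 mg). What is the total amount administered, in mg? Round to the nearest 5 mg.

525 mg

CrCl = (140 − 78) × 52.5 / (72 × 0.9) = 3255.0 / 64.80 ≈ 50.2 mL/min
CrCl ≈ 50 mL/min.
dexogliptin: 40–59 mL/min → 30% of 1200 mg = 360 mg.
rexavudine: < 65 mL/min → 55% of 300 mg = 165 mg.
Total = 360 + 165 = 525 mg.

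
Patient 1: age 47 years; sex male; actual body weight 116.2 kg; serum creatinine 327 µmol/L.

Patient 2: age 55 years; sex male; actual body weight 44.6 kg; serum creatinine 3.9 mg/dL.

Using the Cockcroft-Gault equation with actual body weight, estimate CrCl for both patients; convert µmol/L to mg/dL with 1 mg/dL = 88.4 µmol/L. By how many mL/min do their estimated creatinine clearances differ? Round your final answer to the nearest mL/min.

27 mL/min

Patient 1: SCr = 327 / 88.4 = 3.699 mg/dL
Patient 1: CrCl = (140 − 47) × 116.2 / (72 × 3.699) = 10806.6 / 266.33 ≈ 40.6 mL/min
Patient 2: CrCl = (140 − 55) × 44.6 / (72 × 3.9) = 3791.0 / 280.80 ≈ 13.5 mL/min
|40.6 − 13.5| = 27.1 mL/min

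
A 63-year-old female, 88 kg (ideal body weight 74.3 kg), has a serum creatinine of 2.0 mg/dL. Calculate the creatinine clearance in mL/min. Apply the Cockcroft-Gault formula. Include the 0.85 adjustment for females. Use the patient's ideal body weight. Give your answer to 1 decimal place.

33.8 mL/min

CrCl = (140 − 63) × 74.3 / (72 × 2) × 0.85 = 5721.1 / 144.00 × 0.85 ≈ 33.8 mL/min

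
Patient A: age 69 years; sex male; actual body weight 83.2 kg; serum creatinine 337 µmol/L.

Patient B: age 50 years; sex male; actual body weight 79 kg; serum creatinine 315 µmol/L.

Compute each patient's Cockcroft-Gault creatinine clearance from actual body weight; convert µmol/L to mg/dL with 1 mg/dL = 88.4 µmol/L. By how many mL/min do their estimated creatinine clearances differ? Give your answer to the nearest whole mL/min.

Patient A: SCr = 337 / 88.4 = 3.812 mg/dL
Patient A: CrCl = (140 − 69) × 83.2 / (72 × 3.812) = 5907.2 / 274.46 ≈ 21.5 mL/min
Patient B: SCr = 315 / 88.4 = 3.563 mg/dL
Patient B: CrCl = (140 − 50) × 79 / (72 × 3.563) = 7110.0 / 256.54 ≈ 27.7 mL/min
|21.5 − 27.7| = 6.2 mL/min

6 mL/min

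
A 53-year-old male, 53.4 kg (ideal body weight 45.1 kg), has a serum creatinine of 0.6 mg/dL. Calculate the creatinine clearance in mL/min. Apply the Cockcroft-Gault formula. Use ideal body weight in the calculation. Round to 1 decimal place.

90.8 mL/min

CrCl = (140 − 53) × 45.1 / (72 × 0.6) = 3923.7 / 43.20 ≈ 90.8 mL/min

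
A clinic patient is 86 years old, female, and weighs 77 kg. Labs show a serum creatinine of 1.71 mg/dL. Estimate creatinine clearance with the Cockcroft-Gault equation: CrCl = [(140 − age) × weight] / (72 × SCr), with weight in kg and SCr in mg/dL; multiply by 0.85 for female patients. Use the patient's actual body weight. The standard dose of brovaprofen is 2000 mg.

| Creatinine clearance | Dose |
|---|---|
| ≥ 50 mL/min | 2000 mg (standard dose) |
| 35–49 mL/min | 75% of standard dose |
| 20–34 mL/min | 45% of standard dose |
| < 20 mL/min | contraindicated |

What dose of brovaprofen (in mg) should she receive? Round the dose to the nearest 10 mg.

900 mg

CrCl = (140 − 86) × 77 / (72 × 1.71) × 0.85 = 4158.0 / 123.12 × 0.85 ≈ 28.7 mL/min
CrCl ≈ 29 mL/min → bracket 20–34 mL/min.
45% of 2000 mg = 900 mg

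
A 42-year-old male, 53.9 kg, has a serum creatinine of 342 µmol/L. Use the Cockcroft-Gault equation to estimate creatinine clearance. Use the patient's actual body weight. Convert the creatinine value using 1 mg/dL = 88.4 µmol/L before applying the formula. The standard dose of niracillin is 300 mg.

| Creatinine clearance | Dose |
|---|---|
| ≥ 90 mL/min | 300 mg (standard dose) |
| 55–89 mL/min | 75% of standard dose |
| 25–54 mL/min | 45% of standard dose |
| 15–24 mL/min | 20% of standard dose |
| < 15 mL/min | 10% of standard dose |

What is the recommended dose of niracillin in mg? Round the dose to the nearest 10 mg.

60 mg

SCr = 342 / 88.4 = 3.869 mg/dL
CrCl = (140 − 42) × 53.9 / (72 × 3.869) = 5282.2 / 278.57 ≈ 19.0 mL/min
CrCl ≈ 19 mL/min → bracket 15–24 mL/min.
20% of 300 mg = 60 mg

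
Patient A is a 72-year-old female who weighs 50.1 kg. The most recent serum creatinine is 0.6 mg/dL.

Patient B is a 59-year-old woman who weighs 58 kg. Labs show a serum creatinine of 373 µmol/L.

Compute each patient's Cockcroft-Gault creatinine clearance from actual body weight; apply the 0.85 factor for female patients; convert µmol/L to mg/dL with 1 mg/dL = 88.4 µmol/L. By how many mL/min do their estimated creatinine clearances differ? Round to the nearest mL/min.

Patient A: CrCl = (140 − 72) × 50.1 / (72 × 0.6) × 0.85 = 3406.8 / 43.20 × 0.85 ≈ 67.0 mL/min
Patient B: SCr = 373 / 88.4 = 4.219 mg/dL
Patient B: CrCl = (140 − 59) × 58 / (72 × 4.219) × 0.85 = 4698.0 / 303.77 × 0.85 ≈ 13.1 mL/min
|67.0 − 13.1| = 53.9 mL/min

54 mL/min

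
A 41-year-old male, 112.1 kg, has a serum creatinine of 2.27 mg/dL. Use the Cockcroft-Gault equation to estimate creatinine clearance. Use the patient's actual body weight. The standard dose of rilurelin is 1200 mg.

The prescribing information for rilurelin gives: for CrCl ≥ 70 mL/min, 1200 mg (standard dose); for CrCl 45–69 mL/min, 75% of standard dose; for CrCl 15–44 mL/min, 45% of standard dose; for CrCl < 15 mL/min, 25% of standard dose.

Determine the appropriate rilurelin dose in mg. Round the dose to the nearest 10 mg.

CrCl = (140 − 41) × 112.1 / (72 × 2.27) = 11097.9 / 163.44 ≈ 67.9 mL/min
CrCl ≈ 68 mL/min → bracket 45–69 mL/min.
75% of 1200 mg = 900 mg

900 mg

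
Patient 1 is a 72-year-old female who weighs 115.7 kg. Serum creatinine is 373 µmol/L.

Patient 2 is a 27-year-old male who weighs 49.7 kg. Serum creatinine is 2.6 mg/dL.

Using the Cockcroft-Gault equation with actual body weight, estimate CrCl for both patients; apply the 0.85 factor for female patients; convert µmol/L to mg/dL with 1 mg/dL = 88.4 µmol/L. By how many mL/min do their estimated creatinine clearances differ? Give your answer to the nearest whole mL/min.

Patient 1: SCr = 373 / 88.4 = 4.219 mg/dL
Patient 1: CrCl = (140 − 72) × 115.7 / (72 × 4.219) × 0.85 = 7867.6 / 303.77 × 0.85 ≈ 22.0 mL/min
Patient 2: CrCl = (140 − 27) × 49.7 / (72 × 2.6) = 5616.1 / 187.20 ≈ 30.0 mL/min
|22.0 − 30.0| = 8.0 mL/min

8 mL/min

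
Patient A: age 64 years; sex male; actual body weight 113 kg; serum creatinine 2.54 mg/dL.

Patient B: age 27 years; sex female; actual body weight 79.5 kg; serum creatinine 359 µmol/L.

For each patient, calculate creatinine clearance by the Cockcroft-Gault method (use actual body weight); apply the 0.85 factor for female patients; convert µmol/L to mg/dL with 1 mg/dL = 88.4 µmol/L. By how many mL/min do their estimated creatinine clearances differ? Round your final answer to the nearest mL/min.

21 mL/min

Patient A: CrCl = (140 − 64) × 113 / (72 × 2.54) = 8588.0 / 182.88 ≈ 47.0 mL/min
Patient B: SCr = 359 / 88.4 = 4.061 mg/dL
Patient B: CrCl = (140 − 27) × 79.5 / (72 × 4.061) × 0.85 = 8983.5 / 292.39 × 0.85 ≈ 26.1 mL/min
|47.0 − 26.1| = 20.9 mL/min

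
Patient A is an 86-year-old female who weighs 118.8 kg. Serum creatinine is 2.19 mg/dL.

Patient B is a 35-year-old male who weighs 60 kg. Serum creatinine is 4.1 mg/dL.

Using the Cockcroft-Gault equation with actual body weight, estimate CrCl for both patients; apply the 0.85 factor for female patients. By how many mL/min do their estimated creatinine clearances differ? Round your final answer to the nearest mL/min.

Patient A: CrCl = (140 − 86) × 118.8 / (72 × 2.19) × 0.85 = 6415.2 / 157.68 × 0.85 ≈ 34.6 mL/min
Patient B: CrCl = (140 − 35) × 60 / (72 × 4.1) = 6300.0 / 295.20 ≈ 21.3 mL/min
|34.6 − 21.3| = 13.3 mL/min

13 mL/min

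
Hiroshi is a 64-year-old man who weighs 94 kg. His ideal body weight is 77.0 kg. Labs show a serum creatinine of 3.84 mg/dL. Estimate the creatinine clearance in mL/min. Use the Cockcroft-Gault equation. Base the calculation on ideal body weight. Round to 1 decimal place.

CrCl = (140 − 64) × 77 / (72 × 3.84) = 5852.0 / 276.48 ≈ 21.2 mL/min

21.2 mL/min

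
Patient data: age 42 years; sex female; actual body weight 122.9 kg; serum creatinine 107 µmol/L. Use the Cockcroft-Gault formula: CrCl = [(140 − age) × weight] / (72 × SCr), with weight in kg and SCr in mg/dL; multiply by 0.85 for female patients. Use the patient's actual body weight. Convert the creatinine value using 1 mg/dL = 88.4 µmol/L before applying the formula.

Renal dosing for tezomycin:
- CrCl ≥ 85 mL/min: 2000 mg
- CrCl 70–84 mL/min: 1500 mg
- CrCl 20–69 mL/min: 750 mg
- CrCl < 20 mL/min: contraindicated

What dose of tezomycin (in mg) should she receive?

SCr = 107 / 88.4 = 1.21 mg/dL
CrCl = (140 − 42) × 122.9 / (72 × 1.21) × 0.85 = 12044.2 / 87.12 × 0.85 ≈ 117.5 mL/min
CrCl ≈ 117 mL/min → bracket ≥ 85 mL/min.
Dose for this bracket: 2000 mg.

2000 mg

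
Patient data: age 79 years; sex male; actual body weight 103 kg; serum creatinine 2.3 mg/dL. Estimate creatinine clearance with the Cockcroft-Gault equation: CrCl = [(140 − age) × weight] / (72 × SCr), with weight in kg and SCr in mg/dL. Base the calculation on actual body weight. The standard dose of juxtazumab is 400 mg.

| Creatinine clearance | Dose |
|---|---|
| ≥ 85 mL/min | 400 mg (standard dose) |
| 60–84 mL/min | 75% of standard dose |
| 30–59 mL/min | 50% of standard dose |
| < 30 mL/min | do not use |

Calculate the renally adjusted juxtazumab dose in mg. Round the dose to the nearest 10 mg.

200 mg

CrCl = (140 − 79) × 103 / (72 × 2.3) = 6283.0 / 165.60 ≈ 37.9 mL/min
CrCl ≈ 38 mL/min → bracket 30–59 mL/min.
50% of 400 mg = 200 mg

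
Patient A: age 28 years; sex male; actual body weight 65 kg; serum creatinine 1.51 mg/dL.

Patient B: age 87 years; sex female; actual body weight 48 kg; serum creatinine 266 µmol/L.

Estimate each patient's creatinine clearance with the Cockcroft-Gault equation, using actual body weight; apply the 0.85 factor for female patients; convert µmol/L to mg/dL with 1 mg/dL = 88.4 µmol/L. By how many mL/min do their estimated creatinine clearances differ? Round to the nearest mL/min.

Patient A: CrCl = (140 − 28) × 65 / (72 × 1.51) = 7280.0 / 108.72 ≈ 67.0 mL/min
Patient B: SCr = 266 / 88.4 = 3.009 mg/dL
Patient B: CrCl = (140 − 87) × 48 / (72 × 3.009) × 0.85 = 2544.0 / 216.65 × 0.85 ≈ 10.0 mL/min
|67.0 − 10.0| = 57.0 mL/min

57 mL/min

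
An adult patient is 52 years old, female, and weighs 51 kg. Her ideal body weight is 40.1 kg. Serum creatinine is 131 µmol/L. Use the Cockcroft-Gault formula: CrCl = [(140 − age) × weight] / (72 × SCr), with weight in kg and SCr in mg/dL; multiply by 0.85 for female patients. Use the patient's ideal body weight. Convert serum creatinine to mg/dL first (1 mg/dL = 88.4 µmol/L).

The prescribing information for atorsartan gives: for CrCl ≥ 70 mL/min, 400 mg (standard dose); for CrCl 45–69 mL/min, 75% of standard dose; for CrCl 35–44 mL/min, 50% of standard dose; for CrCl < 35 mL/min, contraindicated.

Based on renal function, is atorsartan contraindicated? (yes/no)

yes

SCr = 131 / 88.4 = 1.482 mg/dL
CrCl = (140 − 52) × 40.1 / (72 × 1.482) × 0.85 = 3528.8 / 106.70 × 0.85 ≈ 28.1 mL/min
CrCl ≈ 28 mL/min, which is < 35 mL/min.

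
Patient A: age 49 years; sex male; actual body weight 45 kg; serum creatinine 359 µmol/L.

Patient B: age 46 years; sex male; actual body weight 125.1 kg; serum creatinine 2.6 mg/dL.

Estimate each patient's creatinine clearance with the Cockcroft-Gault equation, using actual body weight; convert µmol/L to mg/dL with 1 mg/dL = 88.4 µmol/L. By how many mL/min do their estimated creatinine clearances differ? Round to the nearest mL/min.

Patient A: SCr = 359 / 88.4 = 4.061 mg/dL
Patient A: CrCl = (140 − 49) × 45 / (72 × 4.061) = 4095.0 / 292.39 ≈ 14.0 mL/min
Patient B: CrCl = (140 − 46) × 125.1 / (72 × 2.6) = 11759.4 / 187.20 ≈ 62.8 mL/min
|14.0 − 62.8| = 48.8 mL/min

49 mL/min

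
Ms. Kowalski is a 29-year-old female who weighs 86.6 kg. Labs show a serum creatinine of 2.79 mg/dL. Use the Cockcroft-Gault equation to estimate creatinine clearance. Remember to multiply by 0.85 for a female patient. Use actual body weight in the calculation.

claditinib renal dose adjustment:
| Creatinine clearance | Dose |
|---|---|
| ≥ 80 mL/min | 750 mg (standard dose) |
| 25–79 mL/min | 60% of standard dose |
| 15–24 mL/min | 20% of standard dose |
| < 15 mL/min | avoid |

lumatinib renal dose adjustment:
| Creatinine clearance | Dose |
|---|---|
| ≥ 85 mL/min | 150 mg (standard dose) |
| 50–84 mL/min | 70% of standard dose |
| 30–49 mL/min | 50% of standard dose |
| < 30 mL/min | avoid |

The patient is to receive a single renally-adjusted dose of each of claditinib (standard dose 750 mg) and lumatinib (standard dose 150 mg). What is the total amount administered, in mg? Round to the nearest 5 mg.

525 mg

CrCl = (140 − 29) × 86.6 / (72 × 2.79) × 0.85 = 9612.6 / 200.88 × 0.85 ≈ 40.7 mL/min
CrCl ≈ 41 mL/min.
claditinib: 25–79 mL/min → 60% of 750 mg = 450 mg.
lumatinib: 30–49 mL/min → 50% of 150 mg = 75 mg.
Total = 450 + 75 = 525 mg.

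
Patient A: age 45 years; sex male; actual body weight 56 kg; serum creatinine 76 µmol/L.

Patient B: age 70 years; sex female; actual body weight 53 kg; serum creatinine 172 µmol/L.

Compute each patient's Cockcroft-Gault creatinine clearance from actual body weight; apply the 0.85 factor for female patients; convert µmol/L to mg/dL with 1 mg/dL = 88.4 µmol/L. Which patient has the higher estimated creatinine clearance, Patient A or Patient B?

Patient A: SCr = 76 / 88.4 = 0.86 mg/dL
Patient A: CrCl = (140 − 45) × 56 / (72 × 0.86) = 5320.0 / 61.92 ≈ 85.9 mL/min
Patient B: SCr = 172 / 88.4 = 1.946 mg/dL
Patient B: CrCl = (140 − 70) × 53 / (72 × 1.946) × 0.85 = 3710.0 / 140.11 × 0.85 ≈ 22.5 mL/min
85.9 vs 22.5 mL/min → Patient A is higher.

Patient A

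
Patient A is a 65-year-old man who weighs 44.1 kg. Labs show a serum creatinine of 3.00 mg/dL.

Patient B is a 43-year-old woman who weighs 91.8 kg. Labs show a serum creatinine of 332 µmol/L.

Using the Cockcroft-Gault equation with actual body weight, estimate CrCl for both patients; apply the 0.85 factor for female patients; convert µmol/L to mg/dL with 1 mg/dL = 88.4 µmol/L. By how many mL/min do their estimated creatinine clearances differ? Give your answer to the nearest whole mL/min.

Patient A: CrCl = (140 − 65) × 44.1 / (72 × 3) = 3307.5 / 216.00 ≈ 15.3 mL/min
Patient B: SCr = 332 / 88.4 = 3.756 mg/dL
Patient B: CrCl = (140 − 43) × 91.8 / (72 × 3.756) × 0.85 = 8904.6 / 270.43 × 0.85 ≈ 28.0 mL/min
|15.3 − 28.0| = 12.7 mL/min

13 mL/min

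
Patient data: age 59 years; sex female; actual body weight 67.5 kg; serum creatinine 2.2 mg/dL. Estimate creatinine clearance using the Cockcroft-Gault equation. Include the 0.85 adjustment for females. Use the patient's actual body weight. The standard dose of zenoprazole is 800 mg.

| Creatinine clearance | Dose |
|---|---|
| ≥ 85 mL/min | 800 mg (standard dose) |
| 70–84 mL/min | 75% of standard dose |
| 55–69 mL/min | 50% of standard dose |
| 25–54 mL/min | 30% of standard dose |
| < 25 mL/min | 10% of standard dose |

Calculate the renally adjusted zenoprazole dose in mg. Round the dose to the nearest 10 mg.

CrCl = (140 − 59) × 67.5 / (72 × 2.2) × 0.85 = 5467.5 / 158.40 × 0.85 ≈ 29.3 mL/min
CrCl ≈ 29 mL/min → bracket 25–54 mL/min.
30% of 800 mg = 240 mg

240 mg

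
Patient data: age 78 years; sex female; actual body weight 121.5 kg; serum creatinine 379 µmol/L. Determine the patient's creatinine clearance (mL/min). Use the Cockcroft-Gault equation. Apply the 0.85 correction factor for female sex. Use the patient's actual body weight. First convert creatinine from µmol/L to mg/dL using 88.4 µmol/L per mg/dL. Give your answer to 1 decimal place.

SCr = 379 / 88.4 = 4.287 mg/dL
CrCl = (140 − 78) × 121.5 / (72 × 4.287) × 0.85 = 7533.0 / 308.66 × 0.85 ≈ 20.7 mL/min

20.7 mL/min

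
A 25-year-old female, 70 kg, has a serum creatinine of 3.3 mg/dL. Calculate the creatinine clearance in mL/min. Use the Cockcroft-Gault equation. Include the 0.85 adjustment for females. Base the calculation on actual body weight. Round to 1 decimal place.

28.8 mL/min

CrCl = (140 − 25) × 70 / (72 × 3.3) × 0.85 = 8050.0 / 237.60 × 0.85 ≈ 28.8 mL/min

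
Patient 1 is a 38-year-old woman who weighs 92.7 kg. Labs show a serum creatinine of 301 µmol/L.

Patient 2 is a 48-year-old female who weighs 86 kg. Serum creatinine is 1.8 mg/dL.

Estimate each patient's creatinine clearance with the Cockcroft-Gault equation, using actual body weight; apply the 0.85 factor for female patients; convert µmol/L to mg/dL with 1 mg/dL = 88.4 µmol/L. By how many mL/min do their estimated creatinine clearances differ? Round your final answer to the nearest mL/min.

19 mL/min

Patient 1: SCr = 301 / 88.4 = 3.405 mg/dL
Patient 1: CrCl = (140 − 38) × 92.7 / (72 × 3.405) × 0.85 = 9455.4 / 245.16 × 0.85 ≈ 32.8 mL/min
Patient 2: CrCl = (140 − 48) × 86 / (72 × 1.8) × 0.85 = 7912.0 / 129.60 × 0.85 ≈ 51.9 mL/min
|32.8 − 51.9| = 19.1 mL/min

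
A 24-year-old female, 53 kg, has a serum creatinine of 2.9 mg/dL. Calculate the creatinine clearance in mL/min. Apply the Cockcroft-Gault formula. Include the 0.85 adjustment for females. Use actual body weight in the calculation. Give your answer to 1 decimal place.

CrCl = (140 − 24) × 53 / (72 × 2.9) × 0.85 = 6148.0 / 208.80 × 0.85 ≈ 25.0 mL/min

25.0 mL/min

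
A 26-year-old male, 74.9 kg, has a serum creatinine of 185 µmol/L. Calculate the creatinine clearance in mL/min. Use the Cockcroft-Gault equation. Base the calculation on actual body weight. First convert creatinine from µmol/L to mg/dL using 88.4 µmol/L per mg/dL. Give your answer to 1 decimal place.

SCr = 185 / 88.4 = 2.093 mg/dL
CrCl = (140 − 26) × 74.9 / (72 × 2.093) = 8538.6 / 150.70 ≈ 56.7 mL/min

56.7 mL/min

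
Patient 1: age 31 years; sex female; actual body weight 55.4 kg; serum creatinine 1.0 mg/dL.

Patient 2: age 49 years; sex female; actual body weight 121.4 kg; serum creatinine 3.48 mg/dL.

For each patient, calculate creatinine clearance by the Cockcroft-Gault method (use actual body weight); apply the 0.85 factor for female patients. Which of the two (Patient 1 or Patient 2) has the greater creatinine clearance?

Patient 1

Patient 1: CrCl = (140 − 31) × 55.4 / (72 × 1) × 0.85 = 6038.6 / 72.00 × 0.85 ≈ 71.3 mL/min
Patient 2: CrCl = (140 − 49) × 121.4 / (72 × 3.48) × 0.85 = 11047.4 / 250.56 × 0.85 ≈ 37.5 mL/min
71.3 vs 37.5 mL/min → Patient 1 is higher.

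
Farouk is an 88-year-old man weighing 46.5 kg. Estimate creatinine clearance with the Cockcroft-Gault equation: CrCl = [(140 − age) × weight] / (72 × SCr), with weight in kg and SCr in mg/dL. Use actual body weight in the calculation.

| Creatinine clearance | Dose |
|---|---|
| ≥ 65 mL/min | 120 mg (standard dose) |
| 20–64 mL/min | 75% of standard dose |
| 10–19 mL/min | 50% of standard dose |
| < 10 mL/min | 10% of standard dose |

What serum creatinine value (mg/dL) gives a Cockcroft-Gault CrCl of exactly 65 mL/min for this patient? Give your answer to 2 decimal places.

Standard dose requires CrCl ≥ 65 mL/min.
Set (140 − 88) × 46.5 / (72 × SCr) = 65
SCr = (140 − 88) × 46.5 / (72 × 65) = 0.517 mg/dL

0.52 mg/dL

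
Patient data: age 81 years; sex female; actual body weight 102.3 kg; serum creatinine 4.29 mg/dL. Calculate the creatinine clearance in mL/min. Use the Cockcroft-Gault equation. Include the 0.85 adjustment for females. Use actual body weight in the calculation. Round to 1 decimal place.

16.6 mL/min

CrCl = (140 − 81) × 102.3 / (72 × 4.29) × 0.85 = 6035.7 / 308.88 × 0.85 ≈ 16.6 mL/min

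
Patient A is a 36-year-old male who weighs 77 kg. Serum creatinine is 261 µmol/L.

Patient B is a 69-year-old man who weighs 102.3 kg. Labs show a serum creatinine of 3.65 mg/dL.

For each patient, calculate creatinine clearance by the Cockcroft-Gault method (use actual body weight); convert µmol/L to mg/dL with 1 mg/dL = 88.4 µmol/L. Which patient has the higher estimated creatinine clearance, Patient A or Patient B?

Patient A

Patient A: SCr = 261 / 88.4 = 2.952 mg/dL
Patient A: CrCl = (140 − 36) × 77 / (72 × 2.952) = 8008.0 / 212.54 ≈ 37.7 mL/min
Patient B: CrCl = (140 − 69) × 102.3 / (72 × 3.65) = 7263.3 / 262.80 ≈ 27.6 mL/min
37.7 vs 27.6 mL/min → Patient A is higher.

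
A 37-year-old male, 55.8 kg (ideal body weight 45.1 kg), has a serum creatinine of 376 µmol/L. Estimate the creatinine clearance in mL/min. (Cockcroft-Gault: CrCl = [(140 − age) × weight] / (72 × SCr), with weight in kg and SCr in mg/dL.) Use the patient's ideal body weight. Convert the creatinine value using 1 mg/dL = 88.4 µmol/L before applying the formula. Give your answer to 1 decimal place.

15.2 mL/min

SCr = 376 / 88.4 = 4.253 mg/dL
CrCl = (140 − 37) × 45.1 / (72 × 4.253) = 4645.3 / 306.22 ≈ 15.2 mL/min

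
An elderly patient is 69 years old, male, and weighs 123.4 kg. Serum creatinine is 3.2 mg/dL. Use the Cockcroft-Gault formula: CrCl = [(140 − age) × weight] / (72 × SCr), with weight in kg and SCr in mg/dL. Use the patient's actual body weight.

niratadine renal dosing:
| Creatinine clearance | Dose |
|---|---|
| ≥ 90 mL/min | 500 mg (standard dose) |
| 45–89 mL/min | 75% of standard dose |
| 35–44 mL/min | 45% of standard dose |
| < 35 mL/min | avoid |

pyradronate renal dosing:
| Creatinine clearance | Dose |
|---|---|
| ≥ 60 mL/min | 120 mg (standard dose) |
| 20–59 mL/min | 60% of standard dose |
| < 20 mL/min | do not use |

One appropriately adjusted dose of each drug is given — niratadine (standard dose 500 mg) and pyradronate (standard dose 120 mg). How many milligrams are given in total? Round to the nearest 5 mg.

295 mg

CrCl = (140 − 69) × 123.4 / (72 × 3.2) = 8761.4 / 230.40 ≈ 38.0 mL/min
CrCl ≈ 38 mL/min.
niratadine: 35–44 mL/min → 45% of 500 mg = 225 mg.
pyradronate: 20–59 mL/min → 60% of 120 mg = 72 mg.
Total = 225 + 72 = 297 mg.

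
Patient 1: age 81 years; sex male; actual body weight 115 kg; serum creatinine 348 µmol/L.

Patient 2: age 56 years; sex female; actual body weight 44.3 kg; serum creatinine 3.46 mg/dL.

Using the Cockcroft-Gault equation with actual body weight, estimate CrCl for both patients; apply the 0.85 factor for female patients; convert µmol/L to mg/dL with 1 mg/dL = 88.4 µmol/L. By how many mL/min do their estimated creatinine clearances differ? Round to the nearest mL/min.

Patient 1: SCr = 348 / 88.4 = 3.937 mg/dL
Patient 1: CrCl = (140 − 81) × 115 / (72 × 3.937) = 6785.0 / 283.46 ≈ 23.9 mL/min
Patient 2: CrCl = (140 − 56) × 44.3 / (72 × 3.46) × 0.85 = 3721.2 / 249.12 × 0.85 ≈ 12.7 mL/min
|23.9 − 12.7| = 11.2 mL/min

11 mL/min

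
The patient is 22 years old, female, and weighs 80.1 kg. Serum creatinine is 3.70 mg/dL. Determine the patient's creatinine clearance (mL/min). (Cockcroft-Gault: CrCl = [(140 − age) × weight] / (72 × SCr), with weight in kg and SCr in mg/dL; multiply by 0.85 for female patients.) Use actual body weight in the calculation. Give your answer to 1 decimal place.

30.2 mL/min

CrCl = (140 − 22) × 80.1 / (72 × 3.7) × 0.85 = 9451.8 / 266.40 × 0.85 ≈ 30.2 mL/min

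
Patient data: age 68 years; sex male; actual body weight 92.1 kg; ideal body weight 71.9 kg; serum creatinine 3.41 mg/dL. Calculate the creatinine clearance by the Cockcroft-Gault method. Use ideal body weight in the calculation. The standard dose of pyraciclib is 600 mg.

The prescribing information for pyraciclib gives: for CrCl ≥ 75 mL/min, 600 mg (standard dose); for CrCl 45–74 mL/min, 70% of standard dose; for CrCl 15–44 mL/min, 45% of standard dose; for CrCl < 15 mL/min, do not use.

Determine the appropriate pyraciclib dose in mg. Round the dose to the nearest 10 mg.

270 mg

CrCl = (140 − 68) × 71.9 / (72 × 3.41) = 5176.8 / 245.52 ≈ 21.1 mL/min
CrCl ≈ 21 mL/min → bracket 15–44 mL/min.
45% of 600 mg = 270 mg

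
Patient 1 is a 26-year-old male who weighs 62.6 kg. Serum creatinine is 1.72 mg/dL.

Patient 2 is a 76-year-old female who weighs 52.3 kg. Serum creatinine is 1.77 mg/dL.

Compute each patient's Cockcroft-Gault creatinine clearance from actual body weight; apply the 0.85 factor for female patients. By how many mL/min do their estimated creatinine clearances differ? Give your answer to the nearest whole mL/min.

35 mL/min

Patient 1: CrCl = (140 − 26) × 62.6 / (72 × 1.72) = 7136.4 / 123.84 ≈ 57.6 mL/min
Patient 2: CrCl = (140 − 76) × 52.3 / (72 × 1.77) × 0.85 = 3347.2 / 127.44 × 0.85 ≈ 22.3 mL/min
|57.6 − 22.3| = 35.3 mL/min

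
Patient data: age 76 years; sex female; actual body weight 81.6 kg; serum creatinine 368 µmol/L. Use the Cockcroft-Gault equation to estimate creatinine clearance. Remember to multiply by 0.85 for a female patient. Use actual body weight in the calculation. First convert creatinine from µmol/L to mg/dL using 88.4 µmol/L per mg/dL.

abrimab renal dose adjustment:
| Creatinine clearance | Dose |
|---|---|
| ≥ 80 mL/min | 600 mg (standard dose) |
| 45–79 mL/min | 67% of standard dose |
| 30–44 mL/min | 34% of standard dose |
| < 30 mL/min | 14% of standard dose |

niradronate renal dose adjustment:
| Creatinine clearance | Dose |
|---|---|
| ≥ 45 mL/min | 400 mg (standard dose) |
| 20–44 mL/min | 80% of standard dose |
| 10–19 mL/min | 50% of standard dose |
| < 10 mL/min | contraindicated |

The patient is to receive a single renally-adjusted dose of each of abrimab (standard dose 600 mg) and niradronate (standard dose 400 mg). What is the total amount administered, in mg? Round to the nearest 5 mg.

285 mg

SCr = 368 / 88.4 = 4.163 mg/dL
CrCl = (140 − 76) × 81.6 / (72 × 4.163) × 0.85 = 5222.4 / 299.74 × 0.85 ≈ 14.8 mL/min
CrCl ≈ 15 mL/min.
abrimab: < 30 mL/min → 14% of 600 mg = 84 mg.
niradronate: 10–19 mL/min → 50% of 400 mg = 200 mg.
Total = 84 + 200 = 284 mg.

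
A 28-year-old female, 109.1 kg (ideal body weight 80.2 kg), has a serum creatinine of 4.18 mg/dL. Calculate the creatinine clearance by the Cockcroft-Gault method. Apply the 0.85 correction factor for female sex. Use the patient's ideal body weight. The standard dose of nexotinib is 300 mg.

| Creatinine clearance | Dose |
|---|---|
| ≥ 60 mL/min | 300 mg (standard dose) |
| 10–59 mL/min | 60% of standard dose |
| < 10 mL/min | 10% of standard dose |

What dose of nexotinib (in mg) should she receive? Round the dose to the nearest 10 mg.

CrCl = (140 − 28) × 80.2 / (72 × 4.18) × 0.85 = 8982.4 / 300.96 × 0.85 ≈ 25.4 mL/min
CrCl ≈ 25 mL/min → bracket 10–59 mL/min.
60% of 300 mg = 180 mg

180 mg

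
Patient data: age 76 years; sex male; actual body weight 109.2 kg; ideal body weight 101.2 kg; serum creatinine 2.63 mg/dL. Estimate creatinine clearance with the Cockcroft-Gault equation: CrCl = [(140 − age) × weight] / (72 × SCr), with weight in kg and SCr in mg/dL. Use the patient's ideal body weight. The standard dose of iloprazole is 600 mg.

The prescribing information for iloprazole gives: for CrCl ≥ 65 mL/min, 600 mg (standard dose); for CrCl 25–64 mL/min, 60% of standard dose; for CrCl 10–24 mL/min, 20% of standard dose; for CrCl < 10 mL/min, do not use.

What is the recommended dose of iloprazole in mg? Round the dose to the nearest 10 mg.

360 mg

CrCl = (140 − 76) × 101.2 / (72 × 2.63) = 6476.8 / 189.36 ≈ 34.2 mL/min
CrCl ≈ 34 mL/min → bracket 25–64 mL/min.
60% of 600 mg = 360 mg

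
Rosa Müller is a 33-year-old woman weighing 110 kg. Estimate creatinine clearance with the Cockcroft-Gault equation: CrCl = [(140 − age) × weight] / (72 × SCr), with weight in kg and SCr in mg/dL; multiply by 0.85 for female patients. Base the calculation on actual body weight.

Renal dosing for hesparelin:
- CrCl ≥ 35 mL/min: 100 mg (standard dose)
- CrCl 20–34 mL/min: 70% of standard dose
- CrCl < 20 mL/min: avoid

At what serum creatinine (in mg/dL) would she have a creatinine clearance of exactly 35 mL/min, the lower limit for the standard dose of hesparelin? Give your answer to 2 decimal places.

Standard dose requires CrCl ≥ 35 mL/min.
Set (140 − 33) × 110 × 0.85 / (72 × SCr) = 35
SCr = (140 − 33) × 110 × 0.85 / (72 × 35) = 3.970 mg/dL

3.97 mg/dL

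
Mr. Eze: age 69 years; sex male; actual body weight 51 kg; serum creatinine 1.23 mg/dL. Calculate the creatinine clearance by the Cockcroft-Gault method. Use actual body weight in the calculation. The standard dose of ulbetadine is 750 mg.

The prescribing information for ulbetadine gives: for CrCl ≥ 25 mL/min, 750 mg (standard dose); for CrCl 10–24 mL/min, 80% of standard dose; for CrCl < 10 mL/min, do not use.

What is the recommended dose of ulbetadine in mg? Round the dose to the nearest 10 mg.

CrCl = (140 − 69) × 51 / (72 × 1.23) = 3621.0 / 88.56 ≈ 40.9 mL/min
CrCl ≈ 41 mL/min → bracket ≥ 25 mL/min.
100% of 750 mg = 750 mg

750 mg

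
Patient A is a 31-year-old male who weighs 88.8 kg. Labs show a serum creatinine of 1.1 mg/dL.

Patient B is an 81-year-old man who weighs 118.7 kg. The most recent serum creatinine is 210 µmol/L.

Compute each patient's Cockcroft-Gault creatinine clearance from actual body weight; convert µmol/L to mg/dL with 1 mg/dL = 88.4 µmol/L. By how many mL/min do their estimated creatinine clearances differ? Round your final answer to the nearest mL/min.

Patient A: CrCl = (140 − 31) × 88.8 / (72 × 1.1) = 9679.2 / 79.20 ≈ 122.2 mL/min
Patient B: SCr = 210 / 88.4 = 2.376 mg/dL
Patient B: CrCl = (140 − 81) × 118.7 / (72 × 2.376) = 7003.3 / 171.07 ≈ 40.9 mL/min
|122.2 − 40.9| = 81.3 mL/min

81 mL/min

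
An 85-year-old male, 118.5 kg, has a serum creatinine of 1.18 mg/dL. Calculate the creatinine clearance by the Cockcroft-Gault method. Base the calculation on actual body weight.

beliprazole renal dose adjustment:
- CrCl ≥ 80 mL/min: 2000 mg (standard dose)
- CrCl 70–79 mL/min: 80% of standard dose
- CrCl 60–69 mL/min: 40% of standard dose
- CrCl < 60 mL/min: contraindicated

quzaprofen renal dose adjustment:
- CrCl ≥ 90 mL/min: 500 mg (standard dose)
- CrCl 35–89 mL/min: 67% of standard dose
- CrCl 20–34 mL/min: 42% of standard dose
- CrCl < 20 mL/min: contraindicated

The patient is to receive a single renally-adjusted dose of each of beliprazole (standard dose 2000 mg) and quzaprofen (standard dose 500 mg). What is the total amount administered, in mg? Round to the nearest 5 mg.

1935 mg

CrCl = (140 − 85) × 118.5 / (72 × 1.18) = 6517.5 / 84.96 ≈ 76.7 mL/min
CrCl ≈ 77 mL/min.
beliprazole: 70–79 mL/min → 80% of 2000 mg = 1600 mg.
quzaprofen: 35–89 mL/min → 67% of 500 mg = 335 mg.
Total = 1600 + 335 = 1935 mg.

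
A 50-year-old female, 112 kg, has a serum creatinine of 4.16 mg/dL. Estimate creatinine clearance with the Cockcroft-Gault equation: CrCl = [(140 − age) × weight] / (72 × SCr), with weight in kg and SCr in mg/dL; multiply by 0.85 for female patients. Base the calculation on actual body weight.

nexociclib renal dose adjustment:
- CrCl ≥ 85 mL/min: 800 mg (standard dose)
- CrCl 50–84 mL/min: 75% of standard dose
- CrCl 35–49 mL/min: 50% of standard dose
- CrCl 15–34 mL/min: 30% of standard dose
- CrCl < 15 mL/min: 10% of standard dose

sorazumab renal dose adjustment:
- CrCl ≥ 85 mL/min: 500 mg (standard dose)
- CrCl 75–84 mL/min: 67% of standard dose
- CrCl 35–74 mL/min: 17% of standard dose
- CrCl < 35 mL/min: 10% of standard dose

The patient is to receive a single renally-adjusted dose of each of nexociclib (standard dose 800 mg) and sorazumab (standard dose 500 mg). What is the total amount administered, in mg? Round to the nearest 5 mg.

CrCl = (140 − 50) × 112 / (72 × 4.16) × 0.85 = 10080.0 / 299.52 × 0.85 ≈ 28.6 mL/min
CrCl ≈ 29 mL/min.
nexociclib: 15–34 mL/min → 30% of 800 mg = 240 mg.
sorazumab: < 35 mL/min → 10% of 500 mg = 50 mg.
Total = 240 + 50 = 290 mg.

290 mg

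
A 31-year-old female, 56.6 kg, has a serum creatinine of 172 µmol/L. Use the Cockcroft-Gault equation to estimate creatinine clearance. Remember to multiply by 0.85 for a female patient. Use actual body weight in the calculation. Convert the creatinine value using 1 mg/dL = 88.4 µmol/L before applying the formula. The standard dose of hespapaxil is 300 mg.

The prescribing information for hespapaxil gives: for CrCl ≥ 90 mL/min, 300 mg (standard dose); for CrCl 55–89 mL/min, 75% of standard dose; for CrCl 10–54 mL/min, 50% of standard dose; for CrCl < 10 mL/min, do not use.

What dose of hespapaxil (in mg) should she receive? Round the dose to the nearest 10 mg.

150 mg

SCr = 172 / 88.4 = 1.946 mg/dL
CrCl = (140 − 31) × 56.6 / (72 × 1.946) × 0.85 = 6169.4 / 140.11 × 0.85 ≈ 37.4 mL/min
CrCl ≈ 37 mL/min → bracket 10–54 mL/min.
50% of 300 mg = 150 mg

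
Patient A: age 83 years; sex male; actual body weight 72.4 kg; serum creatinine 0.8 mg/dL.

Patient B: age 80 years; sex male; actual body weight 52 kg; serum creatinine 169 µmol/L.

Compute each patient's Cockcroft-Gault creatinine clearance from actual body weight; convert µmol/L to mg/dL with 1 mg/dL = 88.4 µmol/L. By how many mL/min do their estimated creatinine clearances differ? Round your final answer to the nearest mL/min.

49 mL/min

Patient A: CrCl = (140 − 83) × 72.4 / (72 × 0.8) = 4126.8 / 57.60 ≈ 71.6 mL/min
Patient B: SCr = 169 / 88.4 = 1.912 mg/dL
Patient B: CrCl = (140 − 80) × 52 / (72 × 1.912) = 3120.0 / 137.66 ≈ 22.7 mL/min
|71.6 − 22.7| = 48.9 mL/min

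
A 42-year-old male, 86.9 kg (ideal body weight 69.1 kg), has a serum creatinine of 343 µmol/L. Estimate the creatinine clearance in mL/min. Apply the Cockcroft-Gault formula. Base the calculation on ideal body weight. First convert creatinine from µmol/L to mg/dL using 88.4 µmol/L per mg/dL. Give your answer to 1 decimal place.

SCr = 343 / 88.4 = 3.88 mg/dL
CrCl = (140 − 42) × 69.1 / (72 × 3.88) = 6771.8 / 279.36 ≈ 24.2 mL/min

24.2 mL/min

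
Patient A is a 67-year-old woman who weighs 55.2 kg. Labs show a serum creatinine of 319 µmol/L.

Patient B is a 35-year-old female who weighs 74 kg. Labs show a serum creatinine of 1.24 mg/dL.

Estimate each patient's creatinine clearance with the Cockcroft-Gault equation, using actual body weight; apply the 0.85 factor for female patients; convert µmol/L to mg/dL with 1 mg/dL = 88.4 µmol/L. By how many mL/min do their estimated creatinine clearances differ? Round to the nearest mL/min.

Patient A: SCr = 319 / 88.4 = 3.609 mg/dL
Patient A: CrCl = (140 − 67) × 55.2 / (72 × 3.609) × 0.85 = 4029.6 / 259.85 × 0.85 ≈ 13.2 mL/min
Patient B: CrCl = (140 − 35) × 74 / (72 × 1.24) × 0.85 = 7770.0 / 89.28 × 0.85 ≈ 74.0 mL/min
|13.2 − 74.0| = 60.8 mL/min

61 mL/min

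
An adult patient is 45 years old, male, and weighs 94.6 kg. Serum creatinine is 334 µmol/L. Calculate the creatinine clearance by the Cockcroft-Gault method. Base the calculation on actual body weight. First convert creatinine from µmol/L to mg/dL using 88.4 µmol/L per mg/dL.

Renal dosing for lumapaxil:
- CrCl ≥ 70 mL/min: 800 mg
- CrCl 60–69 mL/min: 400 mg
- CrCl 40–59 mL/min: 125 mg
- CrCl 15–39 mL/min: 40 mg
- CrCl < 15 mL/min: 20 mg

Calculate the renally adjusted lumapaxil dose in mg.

40 mg

SCr = 334 / 88.4 = 3.778 mg/dL
CrCl = (140 − 45) × 94.6 / (72 × 3.778) = 8987.0 / 272.02 ≈ 33.0 mL/min
CrCl ≈ 33 mL/min → bracket 15–39 mL/min.
Dose for this bracket: 40 mg.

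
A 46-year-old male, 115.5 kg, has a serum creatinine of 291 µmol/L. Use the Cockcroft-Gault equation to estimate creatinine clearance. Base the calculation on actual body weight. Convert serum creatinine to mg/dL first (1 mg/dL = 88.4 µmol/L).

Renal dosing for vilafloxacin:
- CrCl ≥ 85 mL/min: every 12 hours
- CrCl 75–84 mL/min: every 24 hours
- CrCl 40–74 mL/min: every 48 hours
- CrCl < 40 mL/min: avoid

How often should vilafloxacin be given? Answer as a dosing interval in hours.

every 48 hours

SCr = 291 / 88.4 = 3.292 mg/dL
CrCl = (140 − 46) × 115.5 / (72 × 3.292) = 10857.0 / 237.02 ≈ 45.8 mL/min
CrCl ≈ 46 mL/min → bracket 40–74 mL/min → every 48 hours.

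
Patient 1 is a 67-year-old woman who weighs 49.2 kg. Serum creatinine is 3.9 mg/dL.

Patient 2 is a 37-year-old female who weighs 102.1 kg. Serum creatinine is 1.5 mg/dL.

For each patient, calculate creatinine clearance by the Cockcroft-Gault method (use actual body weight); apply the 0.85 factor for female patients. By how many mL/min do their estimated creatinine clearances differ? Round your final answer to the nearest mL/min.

Patient 1: CrCl = (140 − 67) × 49.2 / (72 × 3.9) × 0.85 = 3591.6 / 280.80 × 0.85 ≈ 10.9 mL/min
Patient 2: CrCl = (140 − 37) × 102.1 / (72 × 1.5) × 0.85 = 10516.3 / 108.00 × 0.85 ≈ 82.8 mL/min
|10.9 − 82.8| = 71.9 mL/min

72 mL/min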